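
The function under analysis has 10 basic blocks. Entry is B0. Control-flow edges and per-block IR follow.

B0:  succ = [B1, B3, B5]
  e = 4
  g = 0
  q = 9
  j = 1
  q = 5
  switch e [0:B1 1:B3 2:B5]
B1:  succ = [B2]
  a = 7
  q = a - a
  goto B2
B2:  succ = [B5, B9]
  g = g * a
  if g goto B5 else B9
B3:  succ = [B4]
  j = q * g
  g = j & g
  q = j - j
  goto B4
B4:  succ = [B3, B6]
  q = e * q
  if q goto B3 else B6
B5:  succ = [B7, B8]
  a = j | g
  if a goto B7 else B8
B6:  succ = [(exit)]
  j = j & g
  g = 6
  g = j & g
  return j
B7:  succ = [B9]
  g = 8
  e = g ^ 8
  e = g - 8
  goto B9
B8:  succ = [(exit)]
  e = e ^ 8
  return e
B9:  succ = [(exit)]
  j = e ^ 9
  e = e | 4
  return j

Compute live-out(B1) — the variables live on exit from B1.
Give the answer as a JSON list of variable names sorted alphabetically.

Answer: ["a", "e", "g", "j"]

Working:
Block summaries:
  B0: {e,g,j,q} / ∅
  B1: {a,q} / ∅
  B2: {g} / {a,g}
  B3: {g,j,q} / {g,q}
  B4: {q} / {e,q}
  B5: {a} / {g,j}
  B6: {g,j} / {g,j}
  B7: {e,g} / ∅
  B8: {e} / {e}
  B9: {e,j} / {e}

Liveness:
  B0: in=∅ out={e,g,j,q}
  B1: in={e,g,j} out={a,e,g,j}
  B2: in={a,e,g,j} out={e,g,j}
  B3: in={e,g,q} out={e,g,j,q}
  B4: in={e,g,j,q} out={e,g,j,q}
  B5: in={e,g,j} out={e}
  B6: in={g,j} out=∅
  B7: in=∅ out={e}
  B8: in={e} out=∅
  B9: in={e} out=∅

live-out(B1) = ["a", "e", "g", "j"]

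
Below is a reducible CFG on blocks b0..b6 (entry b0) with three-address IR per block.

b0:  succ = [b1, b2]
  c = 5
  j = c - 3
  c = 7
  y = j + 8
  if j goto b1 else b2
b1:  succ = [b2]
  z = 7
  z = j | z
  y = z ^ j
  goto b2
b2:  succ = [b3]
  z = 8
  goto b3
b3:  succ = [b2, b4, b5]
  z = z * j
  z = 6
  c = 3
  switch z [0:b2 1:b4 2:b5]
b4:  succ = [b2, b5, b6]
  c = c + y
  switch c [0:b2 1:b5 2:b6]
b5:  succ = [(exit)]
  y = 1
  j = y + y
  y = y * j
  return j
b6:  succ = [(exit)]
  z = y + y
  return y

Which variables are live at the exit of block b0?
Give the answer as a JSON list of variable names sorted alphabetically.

Answer: ["j", "y"]

Analysis:
Block summaries:
  b0: {c,j,y} / ∅
  b1: {y,z} / {j}
  b2: {z} / ∅
  b3: {c,z} / {j,z}
  b4: {c} / {c,y}
  b5: {j,y} / ∅
  b6: {z} / {y}

Liveness:
  b0: in=∅ out={j,y}
  b1: in={j} out={j,y}
  b2: in={j,y} out={j,y,z}
  b3: in={j,y,z} out={c,j,y}
  b4: in={c,j,y} out={j,y}
  b5: in=∅ out=∅
  b6: in={y} out=∅

live-out(b0) = ["j", "y"]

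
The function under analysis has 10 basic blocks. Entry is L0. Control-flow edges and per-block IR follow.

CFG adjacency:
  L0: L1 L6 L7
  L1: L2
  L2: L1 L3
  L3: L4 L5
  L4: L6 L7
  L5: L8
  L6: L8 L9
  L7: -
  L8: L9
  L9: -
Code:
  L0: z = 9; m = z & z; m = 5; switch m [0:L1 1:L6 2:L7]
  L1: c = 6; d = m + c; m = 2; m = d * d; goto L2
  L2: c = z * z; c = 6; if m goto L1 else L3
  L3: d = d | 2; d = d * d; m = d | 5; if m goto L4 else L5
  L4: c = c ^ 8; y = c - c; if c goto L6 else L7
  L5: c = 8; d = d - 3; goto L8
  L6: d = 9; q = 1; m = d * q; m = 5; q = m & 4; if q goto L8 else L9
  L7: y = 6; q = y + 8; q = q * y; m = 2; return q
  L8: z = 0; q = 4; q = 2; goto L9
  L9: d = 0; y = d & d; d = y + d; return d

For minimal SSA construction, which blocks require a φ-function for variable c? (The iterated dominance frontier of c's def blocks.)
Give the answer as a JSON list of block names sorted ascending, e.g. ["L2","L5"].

Answer: ["L1", "L6", "L7", "L8", "L9"]

Derivation:
idom tree: L1←L0 L2←L1 L3←L2 L4←L3 L5←L3 L6←L0 L7←L0 L8←L0 L9←L0
Dom at joins:
  L1: preds {L0,L2}: {L0} ∩ {L0,L1,L2} = {L0}; idom=L0
  L6: preds {L0,L4}: {L0} ∩ {L0,L1,L2,L3,L4} = {L0}; idom=L0
  L7: preds {L0,L4}: {L0} ∩ {L0,L1,L2,L3,L4} = {L0}; idom=L0
  L8: preds {L5,L6}: {L0,L1,L2,L3,L5} ∩ {L0,L6} = {L0}; idom=L0
  L9: preds {L6,L8}: {L0,L6} ∩ {L0,L8} = {L0}; idom=L0

DF derivation:
  join L1 pred L0: · stop@L0
  join L1 pred L2: L2→L1 stop@L0
  join L6 pred L0: · stop@L0
  join L6 pred L4: L4→L3→L2→L1 stop@L0
  join L7 pred L0: · stop@L0
  join L7 pred L4: L4→L3→L2→L1 stop@L0
  join L8 pred L5: L5→L3→L2→L1 stop@L0
  join L8 pred L6: L6 stop@L0
  join L9 pred L6: L6 stop@L0
  join L9 pred L8: L8 stop@L0
  L0: DF=∅
  L1: DF={L1,L6,L7,L8}
  L2: DF={L1,L6,L7,L8}
  L3: DF={L6,L7,L8}
  L4: DF={L6,L7}
  L5: DF={L8}
  L6: DF={L8,L9}
  L7: DF=∅
  L8: DF={L9}
  L9: DF=∅

φ for c: defs {L1,L2,L4,L5}
  DF⁺ = {L1,L6,L7,L8,L9}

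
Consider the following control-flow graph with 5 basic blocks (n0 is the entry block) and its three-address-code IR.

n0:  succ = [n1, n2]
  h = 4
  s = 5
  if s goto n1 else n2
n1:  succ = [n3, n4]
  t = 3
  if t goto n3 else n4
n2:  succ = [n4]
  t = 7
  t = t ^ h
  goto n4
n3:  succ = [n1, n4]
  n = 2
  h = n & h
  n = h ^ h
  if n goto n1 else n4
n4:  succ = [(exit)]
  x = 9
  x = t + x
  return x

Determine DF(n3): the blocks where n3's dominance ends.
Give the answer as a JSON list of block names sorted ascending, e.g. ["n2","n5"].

Answer: ["n1", "n4"]

Analysis:
idom tree: n1←n0 n2←n0 n3←n1 n4←n0
Dom at joins:
  n1: preds {n0,n3}: {n0} ∩ {n0,n1,n3} = {n0}; idom=n0
  n4: preds {n1,n2,n3}: {n0,n1} ∩ {n0,n2} ∩ {n0,n1,n3} = {n0}; idom=n0

DF derivation:
  n1←n0: walk · to n0
  n1←n3: walk n3→n1 to n0
  n4←n1: walk n1 to n0
  n4←n2: walk n2 to n0
  n4←n3: walk n3→n1 to n0
  n0: DF=∅
  n1: DF={n1,n4}
  n2: DF={n4}
  n3: DF={n1,n4}
  n4: DF=∅

DF(n3) = ["n1", "n4"]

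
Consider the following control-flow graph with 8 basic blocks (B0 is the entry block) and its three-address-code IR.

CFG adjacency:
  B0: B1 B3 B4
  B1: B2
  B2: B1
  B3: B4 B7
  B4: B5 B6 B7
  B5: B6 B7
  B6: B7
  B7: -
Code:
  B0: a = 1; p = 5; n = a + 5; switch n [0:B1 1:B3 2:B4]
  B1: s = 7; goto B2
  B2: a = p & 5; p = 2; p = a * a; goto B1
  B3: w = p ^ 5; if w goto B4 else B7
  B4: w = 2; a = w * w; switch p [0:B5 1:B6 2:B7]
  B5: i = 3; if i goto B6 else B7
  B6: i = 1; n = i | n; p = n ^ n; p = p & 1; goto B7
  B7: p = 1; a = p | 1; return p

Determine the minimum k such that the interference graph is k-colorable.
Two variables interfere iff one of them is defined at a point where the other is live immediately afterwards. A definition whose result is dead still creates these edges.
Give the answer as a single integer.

def/use:
  B0 def {a,n,p} use ∅
  B1 def {s} use ∅
  B2 def {a,p} use {p}
  B3 def {w} use {p}
  B4 def {a,w} use {p}
  B5 def {i} use ∅
  B6 def {i,n,p} use {n}
  B7 def {a,p} use ∅

Backward fixpoint:
  B0: in=∅ out={n,p}
  B1: in={p} out={p}
  B2: in={p} out={p}
  B3: in={n,p} out={n,p}
  B4: in={n,p} out={n}
  B5: in={n} out={n}
  B6: in={n} out=∅
  B7: in=∅ out=∅

Conflict graph:
  a — {n,p}
  i — {n}
  n — {a,i,p,w}
  p — {a,n,s,w}
  s — {p}
  w — {n,p}

Colouring:
  lower bound: {a,n,p} mutually conflict ⇒ χ ≥ 3
  assign a→R2 i→R1 n→R0 p→R1 s→R0 w→R2 — no edge inside a register ⇒ χ ≤ 3
  χ = 3

Answer: 3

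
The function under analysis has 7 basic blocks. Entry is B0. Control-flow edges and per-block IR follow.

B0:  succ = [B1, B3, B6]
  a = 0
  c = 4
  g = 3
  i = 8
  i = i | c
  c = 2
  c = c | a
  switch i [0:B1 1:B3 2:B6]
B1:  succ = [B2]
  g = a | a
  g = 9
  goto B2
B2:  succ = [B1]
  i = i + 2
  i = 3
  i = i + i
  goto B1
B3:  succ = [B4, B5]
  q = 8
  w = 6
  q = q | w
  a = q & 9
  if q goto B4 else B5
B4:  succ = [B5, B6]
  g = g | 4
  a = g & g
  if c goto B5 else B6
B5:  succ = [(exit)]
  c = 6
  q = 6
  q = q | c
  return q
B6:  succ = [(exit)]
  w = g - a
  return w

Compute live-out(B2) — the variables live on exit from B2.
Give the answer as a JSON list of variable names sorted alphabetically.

Answer: ["a", "i"]

Working:
Block summaries:
  B0: {a,c,g,i} / ∅
  B1: {g} / {a}
  B2: {i} / {i}
  B3: {a,q,w} / ∅
  B4: {a,g} / {c,g}
  B5: {c,q} / ∅
  B6: {w} / {a,g}

Live sets:
  live B0: ∅→{a,c,g,i}
  live B1: {a,i}→{a,i}
  live B2: {a,i}→{a,i}
  live B3: {c,g}→{c,g}
  live B4: {c,g}→{a,g}
  live B5: ∅→∅
  live B6: {a,g}→∅

live-out(B2) = ["a", "i"]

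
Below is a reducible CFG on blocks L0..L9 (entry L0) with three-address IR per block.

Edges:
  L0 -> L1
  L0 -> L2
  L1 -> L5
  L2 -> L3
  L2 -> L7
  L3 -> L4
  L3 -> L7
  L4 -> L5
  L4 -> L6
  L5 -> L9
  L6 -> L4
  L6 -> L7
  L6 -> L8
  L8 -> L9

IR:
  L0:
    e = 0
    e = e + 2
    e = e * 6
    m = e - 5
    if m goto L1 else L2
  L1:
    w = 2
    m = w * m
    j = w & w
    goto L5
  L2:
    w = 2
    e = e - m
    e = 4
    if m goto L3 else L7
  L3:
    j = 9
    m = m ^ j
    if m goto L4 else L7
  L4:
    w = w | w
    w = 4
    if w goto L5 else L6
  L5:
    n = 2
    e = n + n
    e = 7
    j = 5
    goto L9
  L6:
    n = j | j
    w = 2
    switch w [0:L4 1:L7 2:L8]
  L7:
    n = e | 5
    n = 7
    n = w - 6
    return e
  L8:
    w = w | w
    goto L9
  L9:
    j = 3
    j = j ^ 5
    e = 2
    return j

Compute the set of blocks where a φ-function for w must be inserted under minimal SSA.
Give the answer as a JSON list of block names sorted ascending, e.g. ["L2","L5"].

Answer: ["L4", "L5", "L7", "L9"]

Working:
idom tree: L1←L0 L2←L0 L3←L2 L4←L3 L5←L0 L6←L4 L7←L2 L8←L6 L9←L0
Join-block Dom:
  L4: preds {L3,L6}: {L0,L2,L3} ∩ {L0,L2,L3,L4,L6} = {L0,L2,L3}; idom=L3
  L5: preds {L1,L4}: {L0,L1} ∩ {L0,L2,L3,L4} = {L0}; idom=L0
  L7: preds {L2,L3,L6}: {L0,L2} ∩ {L0,L2,L3} ∩ {L0,L2,L3,L4,L6} = {L0,L2}; idom=L2
  L9: preds {L5,L8}: {L0,L5} ∩ {L0,L2,L3,L4,L6,L8} = {L0}; idom=L0

DF walk-up:
  join L4 pred L3: · stop@L3
  join L4 pred L6: L6→L4 stop@L3
  join L5 pred L1: L1 stop@L0
  join L5 pred L4: L4→L3→L2 stop@L0
  join L7 pred L2: · stop@L2
  join L7 pred L3: L3 stop@L2
  join L7 pred L6: L6→L4→L3 stop@L2
  join L9 pred L5: L5 stop@L0
  join L9 pred L8: L8→L6→L4→L3→L2 stop@L0
  L0 → ∅
  L1 → {L5}
  L2 → {L5,L9}
  L3 → {L5,L7,L9}
  L4 → {L4,L5,L7,L9}
  L5 → {L9}
  L6 → {L4,L7,L9}
  L7 → ∅
  L8 → {L9}
  L9 → ∅

φ for w: defs {L1,L2,L4,L6,L8}
  DF⁺ = {L4,L5,L7,L9}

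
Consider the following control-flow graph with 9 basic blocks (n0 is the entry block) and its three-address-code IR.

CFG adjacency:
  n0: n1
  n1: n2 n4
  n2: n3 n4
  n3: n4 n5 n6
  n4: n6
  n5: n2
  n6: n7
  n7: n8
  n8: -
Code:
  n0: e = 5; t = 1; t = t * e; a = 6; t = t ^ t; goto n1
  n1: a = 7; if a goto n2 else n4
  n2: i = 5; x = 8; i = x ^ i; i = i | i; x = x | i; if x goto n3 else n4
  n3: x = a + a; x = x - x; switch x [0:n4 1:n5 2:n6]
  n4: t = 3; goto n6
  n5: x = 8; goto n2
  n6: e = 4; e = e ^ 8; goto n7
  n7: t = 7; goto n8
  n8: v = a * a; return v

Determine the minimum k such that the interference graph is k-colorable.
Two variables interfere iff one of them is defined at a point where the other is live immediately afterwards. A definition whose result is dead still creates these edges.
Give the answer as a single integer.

Answer: 3

Working:
Per-block:
  n0 def {a,e,t} use ∅
  n1 def {a} use ∅
  n2 def {i,x} use ∅
  n3 def {x} use {a}
  n4 def {t} use ∅
  n5 def {x} use ∅
  n6 def {e} use ∅
  n7 def {t} use ∅
  n8 def {v} use {a}

Liveness:
  live n0: ∅→∅
  live n1: ∅→{a}
  live n2: {a}→{a}
  live n3: {a}→{a}
  live n4: {a}→{a}
  live n5: {a}→{a}
  live n6: {a}→{a}
  live n7: {a}→{a}
  live n8: {a}→∅

Conflict graph:
  a↔{e,i,t,x}
  e↔{a,t}
  i↔{a,x}
  t↔{a,e}
  v↔∅
  x↔{a,i}

Chromatic number:
  clique {a,e,t} ⇒ need ≥ 3
  assign a→c0 e→c1 i→c1 t→c2 v→c0 x→c2 — no edge inside a register ⇒ χ ≤ 3
  χ = 3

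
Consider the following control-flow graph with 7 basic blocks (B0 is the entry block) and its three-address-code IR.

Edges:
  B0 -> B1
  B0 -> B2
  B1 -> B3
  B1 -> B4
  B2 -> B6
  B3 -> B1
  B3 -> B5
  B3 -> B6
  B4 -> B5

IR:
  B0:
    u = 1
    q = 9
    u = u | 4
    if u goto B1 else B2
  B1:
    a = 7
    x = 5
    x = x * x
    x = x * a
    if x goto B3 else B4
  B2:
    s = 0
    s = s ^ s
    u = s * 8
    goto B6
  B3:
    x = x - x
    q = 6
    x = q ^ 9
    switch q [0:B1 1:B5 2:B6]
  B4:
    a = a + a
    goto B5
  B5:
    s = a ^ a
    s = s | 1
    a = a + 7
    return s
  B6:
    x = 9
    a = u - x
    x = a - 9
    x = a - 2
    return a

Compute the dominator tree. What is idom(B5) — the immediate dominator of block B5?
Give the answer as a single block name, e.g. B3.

Answer: B1

Derivation:
idom tree: B1←B0 B2←B0 B3←B1 B4←B1 B5←B1 B6←B0
Dom at joins:
  B1: preds {B0,B3}: {B0} ∩ {B0,B1,B3} = {B0}; idom=B0
  B5: preds {B3,B4}: {B0,B1,B3} ∩ {B0,B1,B4} = {B0,B1}; idom=B1
  B6: preds {B2,B3}: {B0,B2} ∩ {B0,B1,B3} = {B0}; idom=B0

idom(B5) = B1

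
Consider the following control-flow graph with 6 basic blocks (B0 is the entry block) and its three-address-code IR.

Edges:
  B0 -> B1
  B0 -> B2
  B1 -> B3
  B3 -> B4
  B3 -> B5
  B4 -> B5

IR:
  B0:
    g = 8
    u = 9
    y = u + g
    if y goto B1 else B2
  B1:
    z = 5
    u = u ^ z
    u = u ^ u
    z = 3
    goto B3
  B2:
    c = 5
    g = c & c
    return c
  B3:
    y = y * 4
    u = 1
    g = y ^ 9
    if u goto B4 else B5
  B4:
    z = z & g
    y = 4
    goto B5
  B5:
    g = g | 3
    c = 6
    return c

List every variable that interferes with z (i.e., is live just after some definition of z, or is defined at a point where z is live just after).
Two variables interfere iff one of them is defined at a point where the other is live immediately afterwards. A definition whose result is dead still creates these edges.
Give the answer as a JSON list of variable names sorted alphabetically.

Answer: ["g", "u", "y"]

Working:
def/use:
  B0: def={g,u,y} ue=∅
  B1: def={u,z} ue={u}
  B2: def={c,g} ue=∅
  B3: def={g,u,y} ue={y}
  B4: def={y,z} ue={g,z}
  B5: def={c,g} ue={g}

Backward fixpoint:
  B0 li=∅ lo={u,y}
  B1 li={u,y} lo={y,z}
  B2 li=∅ lo=∅
  B3 li={y,z} lo={g,z}
  B4 li={g,z} lo={g}
  B5 li={g} lo=∅

Conflict graph:
  c: {g}
  g: {c,u,y,z}
  u: {g,y,z}
  y: {g,u,z}
  z: {g,u,y}

N(z) = ["g", "u", "y"]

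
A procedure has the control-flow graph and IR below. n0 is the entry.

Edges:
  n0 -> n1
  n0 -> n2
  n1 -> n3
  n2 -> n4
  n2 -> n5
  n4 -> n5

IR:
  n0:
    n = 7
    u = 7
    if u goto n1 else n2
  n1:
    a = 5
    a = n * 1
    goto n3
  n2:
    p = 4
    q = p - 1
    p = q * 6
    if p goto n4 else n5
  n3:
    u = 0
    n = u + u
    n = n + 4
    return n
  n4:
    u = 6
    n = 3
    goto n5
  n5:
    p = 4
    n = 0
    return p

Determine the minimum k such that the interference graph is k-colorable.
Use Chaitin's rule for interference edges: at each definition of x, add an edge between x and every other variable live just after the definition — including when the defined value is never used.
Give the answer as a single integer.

Block summaries:
  n0 def {n,u} use ∅
  n1 def {a} use {n}
  n2 def {p,q} use ∅
  n3 def {n,u} use ∅
  n4 def {n,u} use ∅
  n5 def {n,p} use ∅

Liveness:
  n0: in=∅ out={n}
  n1: in={n} out=∅
  n2: in=∅ out=∅
  n3: in=∅ out=∅
  n4: in=∅ out=∅
  n5: in=∅ out=∅

Conflict graph:
  a↔{n}
  n↔{a,p,u}
  p↔{n}
  q↔∅
  u↔{n}

Chromatic number:
  {a,n} pairwise interfere (2-clique) ⇒ χ ≥ 2
  assign a→R1 n→R0 p→R1 q→R0 u→R1 — no edge inside a register ⇒ χ ≤ 2
  χ = 2

Answer: 2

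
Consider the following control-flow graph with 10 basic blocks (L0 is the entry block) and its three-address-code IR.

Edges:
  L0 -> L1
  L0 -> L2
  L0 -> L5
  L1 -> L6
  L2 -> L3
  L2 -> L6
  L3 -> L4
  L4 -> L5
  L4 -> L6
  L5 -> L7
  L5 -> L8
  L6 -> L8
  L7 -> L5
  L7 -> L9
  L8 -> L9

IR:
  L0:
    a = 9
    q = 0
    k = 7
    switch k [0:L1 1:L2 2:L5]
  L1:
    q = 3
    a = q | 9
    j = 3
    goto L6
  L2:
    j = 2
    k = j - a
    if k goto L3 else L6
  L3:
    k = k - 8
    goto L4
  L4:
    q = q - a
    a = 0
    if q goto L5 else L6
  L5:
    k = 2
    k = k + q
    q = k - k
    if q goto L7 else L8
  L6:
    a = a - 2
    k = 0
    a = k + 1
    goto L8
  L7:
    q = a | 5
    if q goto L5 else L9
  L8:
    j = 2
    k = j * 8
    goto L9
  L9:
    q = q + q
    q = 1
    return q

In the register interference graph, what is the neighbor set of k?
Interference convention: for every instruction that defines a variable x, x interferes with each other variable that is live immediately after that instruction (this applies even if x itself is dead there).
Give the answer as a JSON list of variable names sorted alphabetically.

Answer: ["a", "q"]

Analysis:
Block summaries:
  L0: def={a,k,q} ue=∅
  L1: def={a,j,q} ue=∅
  L2: def={j,k} ue={a}
  L3: def={k} ue={k}
  L4: def={a,q} ue={a,q}
  L5: def={k,q} ue={q}
  L6: def={a,k} ue={a}
  L7: def={q} ue={a}
  L8: def={j,k} ue=∅
  L9: def={q} ue={q}

Live sets:
  L0: in=∅ out={a,q}
  L1: in=∅ out={a,q}
  L2: in={a,q} out={a,k,q}
  L3: in={a,k,q} out={a,q}
  L4: in={a,q} out={a,q}
  L5: in={a,q} out={a,q}
  L6: in={a,q} out={q}
  L7: in={a} out={a,q}
  L8: in={q} out={q}
  L9: in={q} out=∅

Interfere edges:
  a — {j,k,q}
  j — {a,q}
  k — {a,q}
  q — {a,j,k}

N(k) = ["a", "q"]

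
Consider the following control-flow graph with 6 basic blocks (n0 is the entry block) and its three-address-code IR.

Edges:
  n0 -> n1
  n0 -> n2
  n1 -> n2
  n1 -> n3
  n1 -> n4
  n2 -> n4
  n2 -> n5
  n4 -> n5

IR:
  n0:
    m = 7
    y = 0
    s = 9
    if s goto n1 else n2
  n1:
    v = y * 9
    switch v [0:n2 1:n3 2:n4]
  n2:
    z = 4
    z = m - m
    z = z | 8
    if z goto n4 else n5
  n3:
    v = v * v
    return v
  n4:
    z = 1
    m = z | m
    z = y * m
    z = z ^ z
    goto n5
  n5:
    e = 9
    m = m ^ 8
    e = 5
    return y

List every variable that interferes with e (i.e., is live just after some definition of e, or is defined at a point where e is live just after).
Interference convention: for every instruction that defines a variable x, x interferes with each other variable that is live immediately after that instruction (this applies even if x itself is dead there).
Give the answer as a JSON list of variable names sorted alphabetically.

Answer: ["m", "y"]

Derivation:
Per-block:
  n0: def={m,s,y} ue=∅
  n1: def={v} ue={y}
  n2: def={z} ue={m}
  n3: def={v} ue={v}
  n4: def={m,z} ue={m,y}
  n5: def={e,m} ue={m,y}

Live sets:
  n0: in=∅ out={m,y}
  n1: in={m,y} out={m,v,y}
  n2: in={m,y} out={m,y}
  n3: in={v} out=∅
  n4: in={m,y} out={m,y}
  n5: in={m,y} out=∅

Conflict graph:
  e: {m,y}
  m: {e,s,v,y,z}
  s: {m,y}
  v: {m,y}
  y: {e,m,s,v,z}
  z: {m,y}

N(e) = ["m", "y"]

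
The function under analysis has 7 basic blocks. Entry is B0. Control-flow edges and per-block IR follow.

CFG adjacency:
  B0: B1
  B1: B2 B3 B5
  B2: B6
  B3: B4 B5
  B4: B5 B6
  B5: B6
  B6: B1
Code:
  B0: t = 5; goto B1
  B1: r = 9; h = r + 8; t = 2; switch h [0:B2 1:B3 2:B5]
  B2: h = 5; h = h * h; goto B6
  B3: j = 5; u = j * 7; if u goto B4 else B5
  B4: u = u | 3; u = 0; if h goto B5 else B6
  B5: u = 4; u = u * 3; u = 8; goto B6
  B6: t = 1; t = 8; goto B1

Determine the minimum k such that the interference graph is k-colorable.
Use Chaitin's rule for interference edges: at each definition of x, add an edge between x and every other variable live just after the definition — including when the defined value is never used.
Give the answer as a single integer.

Answer: 2

Working:
def/use:
  B0 def {t} use ∅
  B1 def {h,r,t} use ∅
  B2 def {h} use ∅
  B3 def {j,u} use ∅
  B4 def {u} use {h,u}
  B5 def {u} use ∅
  B6 def {t} use ∅

Live sets:
  B0 li=∅ lo=∅
  B1 li=∅ lo={h}
  B2 li=∅ lo=∅
  B3 li={h} lo={h,u}
  B4 li={h,u} lo=∅
  B5 li=∅ lo=∅
  B6 li=∅ lo=∅

Interfere edges:
  h — {j,t,u}
  j — {h}
  r — ∅
  t — {h}
  u — {h}

Colouring:
  {h,j} pairwise interfere (2-clique) ⇒ χ ≥ 2
  assign h→c0 j→c1 r→c0 t→c1 u→c1 — no edge inside a register ⇒ χ ≤ 2
  χ = 2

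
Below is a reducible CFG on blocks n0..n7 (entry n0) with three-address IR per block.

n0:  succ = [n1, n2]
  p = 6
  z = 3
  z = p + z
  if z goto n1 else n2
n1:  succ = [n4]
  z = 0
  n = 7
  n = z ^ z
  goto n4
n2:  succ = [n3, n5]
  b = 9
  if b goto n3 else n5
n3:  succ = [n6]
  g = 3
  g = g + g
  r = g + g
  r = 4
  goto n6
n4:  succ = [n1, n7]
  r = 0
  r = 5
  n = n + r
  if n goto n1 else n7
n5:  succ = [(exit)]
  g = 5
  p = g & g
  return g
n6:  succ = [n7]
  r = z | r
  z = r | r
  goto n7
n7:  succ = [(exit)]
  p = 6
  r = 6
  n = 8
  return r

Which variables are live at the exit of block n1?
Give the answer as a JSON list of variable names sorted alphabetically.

Answer: ["n"]

Working:
def/use:
  n0: def={p,z} ue=∅
  n1: def={n,z} ue=∅
  n2: def={b} ue=∅
  n3: def={g,r} ue=∅
  n4: def={n,r} ue={n}
  n5: def={g,p} ue=∅
  n6: def={r,z} ue={r,z}
  n7: def={n,p,r} ue=∅

Backward fixpoint:
  n0: in=∅ out={z}
  n1: in=∅ out={n}
  n2: in={z} out={z}
  n3: in={z} out={r,z}
  n4: in={n} out=∅
  n5: in=∅ out=∅
  n6: in={r,z} out=∅
  n7: in=∅ out=∅

live-out(n1) = ["n"]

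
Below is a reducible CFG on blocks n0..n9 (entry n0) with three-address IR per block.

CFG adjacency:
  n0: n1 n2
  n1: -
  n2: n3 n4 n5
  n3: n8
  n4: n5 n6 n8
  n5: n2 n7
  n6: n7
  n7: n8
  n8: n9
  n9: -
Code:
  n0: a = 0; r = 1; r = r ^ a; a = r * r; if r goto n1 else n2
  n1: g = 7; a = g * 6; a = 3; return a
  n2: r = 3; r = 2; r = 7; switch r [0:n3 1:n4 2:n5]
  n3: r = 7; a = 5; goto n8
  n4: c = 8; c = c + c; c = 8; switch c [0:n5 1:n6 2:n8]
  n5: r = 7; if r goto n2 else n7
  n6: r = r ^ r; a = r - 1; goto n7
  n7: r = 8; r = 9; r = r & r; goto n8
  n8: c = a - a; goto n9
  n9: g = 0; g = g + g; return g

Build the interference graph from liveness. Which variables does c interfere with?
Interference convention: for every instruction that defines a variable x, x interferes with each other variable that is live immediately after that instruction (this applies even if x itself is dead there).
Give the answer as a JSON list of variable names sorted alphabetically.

Answer: ["a", "r"]

Analysis:
Block summaries:
  n0: def={a,r} ue=∅
  n1: def={a,g} ue=∅
  n2: def={r} ue=∅
  n3: def={a,r} ue=∅
  n4: def={c} ue=∅
  n5: def={r} ue=∅
  n6: def={a,r} ue={r}
  n7: def={r} ue=∅
  n8: def={c} ue={a}
  n9: def={g} ue=∅

Liveness:
  n0: in=∅ out={a}
  n1: in=∅ out=∅
  n2: in={a} out={a,r}
  n3: in=∅ out={a}
  n4: in={a,r} out={a,r}
  n5: in={a} out={a}
  n6: in={r} out={a}
  n7: in={a} out={a}
  n8: in={a} out=∅
  n9: in=∅ out=∅

Conflict graph:
  a: {c,r}
  c: {a,r}
  g: ∅
  r: {a,c}

N(c) = ["a", "r"]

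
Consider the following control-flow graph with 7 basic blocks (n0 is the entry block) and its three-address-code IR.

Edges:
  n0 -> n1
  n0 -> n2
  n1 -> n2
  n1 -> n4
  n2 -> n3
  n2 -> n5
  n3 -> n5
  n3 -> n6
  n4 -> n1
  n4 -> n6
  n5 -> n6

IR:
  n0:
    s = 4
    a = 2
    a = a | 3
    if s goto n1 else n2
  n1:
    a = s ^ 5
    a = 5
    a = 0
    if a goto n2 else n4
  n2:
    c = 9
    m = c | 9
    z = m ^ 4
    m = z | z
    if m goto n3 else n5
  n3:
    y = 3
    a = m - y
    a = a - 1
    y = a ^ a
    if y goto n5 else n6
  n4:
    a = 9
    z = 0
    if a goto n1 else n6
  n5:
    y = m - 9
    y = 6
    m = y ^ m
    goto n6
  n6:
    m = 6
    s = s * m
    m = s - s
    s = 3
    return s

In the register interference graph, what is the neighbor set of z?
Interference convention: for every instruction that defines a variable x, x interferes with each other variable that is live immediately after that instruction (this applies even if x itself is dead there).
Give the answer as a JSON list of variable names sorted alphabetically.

Per-block:
  n0: {a,s} / ∅
  n1: {a} / {s}
  n2: {c,m,z} / ∅
  n3: {a,y} / {m}
  n4: {a,z} / ∅
  n5: {m,y} / {m}
  n6: {m,s} / {s}

Backward fixpoint:
  n0 li=∅ lo={s}
  n1 li={s} lo={s}
  n2 li={s} lo={m,s}
  n3 li={m,s} lo={m,s}
  n4 li={s} lo={s}
  n5 li={m,s} lo={s}
  n6 li={s} lo=∅

Conflict graph:
  a↔{m,s,z}
  c↔{s}
  m↔{a,s,y}
  s↔{a,c,m,y,z}
  y↔{m,s}
  z↔{a,s}

N(z) = ["a", "s"]

Answer: ["a", "s"]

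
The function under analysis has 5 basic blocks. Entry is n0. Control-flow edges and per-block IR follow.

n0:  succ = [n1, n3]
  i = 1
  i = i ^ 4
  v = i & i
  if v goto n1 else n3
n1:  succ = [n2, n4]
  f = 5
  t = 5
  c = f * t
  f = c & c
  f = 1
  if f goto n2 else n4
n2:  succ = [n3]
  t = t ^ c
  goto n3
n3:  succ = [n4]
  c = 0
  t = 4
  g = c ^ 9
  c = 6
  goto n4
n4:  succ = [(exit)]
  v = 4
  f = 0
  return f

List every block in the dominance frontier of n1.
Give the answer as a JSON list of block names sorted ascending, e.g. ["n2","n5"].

idom tree: n1←n0 n2←n1 n3←n0 n4←n0
Dom at joins:
  n3: preds {n0,n2}: {n0} ∩ {n0,n1,n2} = {n0}; idom=n0
  n4: preds {n1,n3}: {n0,n1} ∩ {n0,n3} = {n0}; idom=n0

DF derivation:
  n3←n0: walk · to n0
  n3←n2: walk n2→n1 to n0
  n4←n1: walk n1 to n0
  n4←n3: walk n3 to n0
  DF(n0)=∅
  DF(n1)={n3,n4}
  DF(n2)={n3}
  DF(n3)={n4}
  DF(n4)=∅

DF(n1) = ["n3", "n4"]

Answer: ["n3", "n4"]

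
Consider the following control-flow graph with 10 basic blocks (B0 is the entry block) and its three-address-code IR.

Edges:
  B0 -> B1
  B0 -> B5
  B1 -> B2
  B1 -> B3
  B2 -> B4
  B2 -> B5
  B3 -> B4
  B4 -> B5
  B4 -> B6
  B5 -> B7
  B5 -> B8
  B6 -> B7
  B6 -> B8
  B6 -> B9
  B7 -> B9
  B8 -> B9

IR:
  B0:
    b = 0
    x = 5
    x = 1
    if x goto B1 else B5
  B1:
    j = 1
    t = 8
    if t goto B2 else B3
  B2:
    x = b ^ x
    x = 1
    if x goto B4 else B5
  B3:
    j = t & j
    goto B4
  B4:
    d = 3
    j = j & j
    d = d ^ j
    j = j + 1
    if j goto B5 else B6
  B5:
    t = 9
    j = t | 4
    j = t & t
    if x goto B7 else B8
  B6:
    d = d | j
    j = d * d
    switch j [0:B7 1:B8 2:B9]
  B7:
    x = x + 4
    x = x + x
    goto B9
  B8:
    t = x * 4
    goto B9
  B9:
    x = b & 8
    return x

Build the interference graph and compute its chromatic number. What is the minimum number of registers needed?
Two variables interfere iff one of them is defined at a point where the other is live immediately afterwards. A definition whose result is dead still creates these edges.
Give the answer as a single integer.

Block summaries:
  B0 def {b,x} use ∅
  B1 def {j,t} use ∅
  B2 def {x} use {b,x}
  B3 def {j} use {j,t}
  B4 def {d,j} use {j}
  B5 def {j,t} use {x}
  B6 def {d,j} use {d,j}
  B7 def {x} use {x}
  B8 def {t} use {x}
  B9 def {x} use {b}

Backward fixpoint:
  B0 li=∅ lo={b,x}
  B1 li={b,x} lo={b,j,t,x}
  B2 li={b,j,x} lo={b,j,x}
  B3 li={b,j,t,x} lo={b,j,x}
  B4 li={b,j,x} lo={b,d,j,x}
  B5 li={b,x} lo={b,x}
  B6 li={b,d,j,x} lo={b,x}
  B7 li={b,x} lo={b}
  B8 li={b,x} lo={b}
  B9 li={b} lo=∅

Conflict graph:
  b: {d,j,t,x}
  d: {b,j,x}
  j: {b,d,t,x}
  t: {b,j,x}
  x: {b,d,j,t}

Chromatic number:
  clique {b,d,j,x} ⇒ need ≥ 4
  assign b→R0 d→R3 j→R1 t→R3 x→R2 — no edge inside a register ⇒ χ ≤ 4
  χ = 4

Answer: 4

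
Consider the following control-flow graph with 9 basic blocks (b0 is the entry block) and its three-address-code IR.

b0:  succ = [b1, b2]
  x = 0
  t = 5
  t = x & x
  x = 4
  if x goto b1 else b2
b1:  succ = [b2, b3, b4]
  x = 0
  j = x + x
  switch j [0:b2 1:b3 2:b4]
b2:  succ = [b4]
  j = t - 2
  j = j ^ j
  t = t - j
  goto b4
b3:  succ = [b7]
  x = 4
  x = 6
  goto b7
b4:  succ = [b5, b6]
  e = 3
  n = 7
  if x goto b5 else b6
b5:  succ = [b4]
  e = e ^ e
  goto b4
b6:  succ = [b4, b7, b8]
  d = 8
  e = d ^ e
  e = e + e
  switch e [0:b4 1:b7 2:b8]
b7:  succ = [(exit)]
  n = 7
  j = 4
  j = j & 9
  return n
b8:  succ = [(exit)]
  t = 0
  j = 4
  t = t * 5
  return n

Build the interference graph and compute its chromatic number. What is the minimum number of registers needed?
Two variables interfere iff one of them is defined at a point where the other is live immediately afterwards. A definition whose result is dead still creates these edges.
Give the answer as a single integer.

Answer: 4

Analysis:
def/use:
  b0: {t,x} / ∅
  b1: {j,x} / ∅
  b2: {j,t} / {t}
  b3: {x} / ∅
  b4: {e,n} / {x}
  b5: {e} / {e}
  b6: {d,e} / {e}
  b7: {j,n} / ∅
  b8: {j,t} / {n}

Backward fixpoint:
  b0 li=∅ lo={t,x}
  b1 li={t} lo={t,x}
  b2 li={t,x} lo={x}
  b3 li=∅ lo=∅
  b4 li={x} lo={e,n,x}
  b5 li={e,x} lo={x}
  b6 li={e,n,x} lo={n,x}
  b7 li=∅ lo=∅
  b8 li={n} lo=∅

Interference:
  d — {e,n,x}
  e — {d,n,x}
  j — {n,t,x}
  n — {d,e,j,t,x}
  t — {j,n,x}
  x — {d,e,j,n,t}

Registers:
  {d,e,n,x} pairwise interfere (4-clique) ⇒ χ ≥ 4
  assign d→r2 e→r3 j→r2 n→r0 t→r3 x→r1 — no edge inside a register ⇒ χ ≤ 4
  χ = 4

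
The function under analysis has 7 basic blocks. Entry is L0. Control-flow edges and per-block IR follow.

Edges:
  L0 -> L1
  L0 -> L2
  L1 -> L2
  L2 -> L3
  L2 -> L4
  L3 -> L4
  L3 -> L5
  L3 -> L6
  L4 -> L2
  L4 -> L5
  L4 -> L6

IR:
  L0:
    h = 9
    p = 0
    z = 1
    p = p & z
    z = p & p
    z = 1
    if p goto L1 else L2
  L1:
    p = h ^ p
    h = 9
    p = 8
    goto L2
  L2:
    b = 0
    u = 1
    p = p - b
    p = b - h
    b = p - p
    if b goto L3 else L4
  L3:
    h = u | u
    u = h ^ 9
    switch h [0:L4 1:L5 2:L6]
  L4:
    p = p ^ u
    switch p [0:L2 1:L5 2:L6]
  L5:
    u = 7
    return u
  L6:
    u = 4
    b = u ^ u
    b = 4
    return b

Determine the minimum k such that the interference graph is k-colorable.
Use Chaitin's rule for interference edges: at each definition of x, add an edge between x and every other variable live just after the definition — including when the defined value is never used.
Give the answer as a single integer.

Block summaries:
  L0: def={h,p,z} ue=∅
  L1: def={h,p} ue={h,p}
  L2: def={b,p,u} ue={h,p}
  L3: def={h,u} ue={u}
  L4: def={p} ue={p,u}
  L5: def={u} ue=∅
  L6: def={b,u} ue=∅

Backward fixpoint:
  L0 li=∅ lo={h,p}
  L1 li={h,p} lo={h,p}
  L2 li={h,p} lo={h,p,u}
  L3 li={p,u} lo={h,p,u}
  L4 li={h,p,u} lo={h,p}
  L5 li=∅ lo=∅
  L6 li=∅ lo=∅

Conflict graph:
  b — {h,p,u}
  h — {b,p,u,z}
  p — {b,h,u,z}
  u — {b,h,p}
  z — {h,p}

Colouring:
  clique {b,h,p,u} ⇒ need ≥ 4
  4-colouring: c0={h}  c1={p}  c2={b,z}  c3={u}
  χ = 4

Answer: 4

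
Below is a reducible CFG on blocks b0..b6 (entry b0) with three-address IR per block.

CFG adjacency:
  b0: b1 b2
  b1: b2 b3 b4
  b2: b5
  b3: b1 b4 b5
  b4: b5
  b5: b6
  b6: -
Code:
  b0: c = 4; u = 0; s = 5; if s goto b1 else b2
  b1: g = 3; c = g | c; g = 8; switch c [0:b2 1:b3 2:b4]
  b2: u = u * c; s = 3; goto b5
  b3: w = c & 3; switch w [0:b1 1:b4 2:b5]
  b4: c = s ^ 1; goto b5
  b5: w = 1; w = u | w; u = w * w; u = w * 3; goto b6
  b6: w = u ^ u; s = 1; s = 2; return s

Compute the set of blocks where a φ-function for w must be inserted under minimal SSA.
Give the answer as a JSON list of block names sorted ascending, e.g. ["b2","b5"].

Answer: ["b1", "b2", "b4", "b5"]

Analysis:
idom tree: b1←b0 b2←b0 b3←b1 b4←b1 b5←b0 b6←b5
Join-block Dom:
  b1: preds {b0,b3}: {b0} ∩ {b0,b1,b3} = {b0}; idom=b0
  b2: preds {b0,b1}: {b0} ∩ {b0,b1} = {b0}; idom=b0
  b4: preds {b1,b3}: {b0,b1} ∩ {b0,b1,b3} = {b0,b1}; idom=b1
  b5: preds {b2,b3,b4}: {b0,b2} ∩ {b0,b1,b3} ∩ {b0,b1,b4} = {b0}; idom=b0

DF derivation:
  join b1 pred b0: · stop@b0
  join b1 pred b3: b3→b1 stop@b0
  join b2 pred b0: · stop@b0
  join b2 pred b1: b1 stop@b0
  join b4 pred b1: · stop@b1
  join b4 pred b3: b3 stop@b1
  join b5 pred b2: b2 stop@b0
  join b5 pred b3: b3→b1 stop@b0
  join b5 pred b4: b4→b1 stop@b0
  DF(b0)=∅
  DF(b1)={b1,b2,b5}
  DF(b2)={b5}
  DF(b3)={b1,b4,b5}
  DF(b4)={b5}
  DF(b5)=∅
  DF(b6)=∅

φ for w: defs {b3,b5,b6}
  DF⁺ = {b1,b2,b4,b5}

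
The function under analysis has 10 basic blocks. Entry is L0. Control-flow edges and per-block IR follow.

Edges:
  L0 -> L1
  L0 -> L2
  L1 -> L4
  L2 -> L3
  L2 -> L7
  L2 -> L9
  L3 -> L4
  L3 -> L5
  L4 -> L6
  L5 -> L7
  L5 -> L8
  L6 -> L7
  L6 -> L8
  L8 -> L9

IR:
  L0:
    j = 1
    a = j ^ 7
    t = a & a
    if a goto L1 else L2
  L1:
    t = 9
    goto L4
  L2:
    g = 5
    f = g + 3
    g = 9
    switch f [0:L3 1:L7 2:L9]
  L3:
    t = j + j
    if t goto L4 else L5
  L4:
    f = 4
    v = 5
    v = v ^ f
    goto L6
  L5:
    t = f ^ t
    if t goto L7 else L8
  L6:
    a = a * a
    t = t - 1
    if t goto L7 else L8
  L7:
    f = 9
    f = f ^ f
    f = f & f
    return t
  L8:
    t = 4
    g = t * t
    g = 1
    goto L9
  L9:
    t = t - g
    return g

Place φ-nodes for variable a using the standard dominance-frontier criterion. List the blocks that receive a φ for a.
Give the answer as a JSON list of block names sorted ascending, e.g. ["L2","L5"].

Answer: ["L7", "L8", "L9"]

Working:
idom tree: L1←L0 L2←L0 L3←L2 L4←L0 L5←L3 L6←L4 L7←L0 L8←L0 L9←L0
Dom∩ at merges:
  L4: preds {L1,L3}: {L0,L1} ∩ {L0,L2,L3} = {L0}; idom=L0
  L7: preds {L2,L5,L6}: {L0,L2} ∩ {L0,L2,L3,L5} ∩ {L0,L4,L6} = {L0}; idom=L0
  L8: preds {L5,L6}: {L0,L2,L3,L5} ∩ {L0,L4,L6} = {L0}; idom=L0
  L9: preds {L2,L8}: {L0,L2} ∩ {L0,L8} = {L0}; idom=L0

Frontier:
  L4←L1: walk L1 to L0
  L4←L3: walk L3→L2 to L0
  L7←L2: walk L2 to L0
  L7←L5: walk L5→L3→L2 to L0
  L7←L6: walk L6→L4 to L0
  L8←L5: walk L5→L3→L2 to L0
  L8←L6: walk L6→L4 to L0
  L9←L2: walk L2 to L0
  L9←L8: walk L8 to L0
  L0: DF=∅
  L1: DF={L4}
  L2: DF={L4,L7,L8,L9}
  L3: DF={L4,L7,L8}
  L4: DF={L7,L8}
  L5: DF={L7,L8}
  L6: DF={L7,L8}
  L7: DF=∅
  L8: DF={L9}
  L9: DF=∅

φ for a: defs {L0,L6}
  DF⁺ = {L7,L8,L9}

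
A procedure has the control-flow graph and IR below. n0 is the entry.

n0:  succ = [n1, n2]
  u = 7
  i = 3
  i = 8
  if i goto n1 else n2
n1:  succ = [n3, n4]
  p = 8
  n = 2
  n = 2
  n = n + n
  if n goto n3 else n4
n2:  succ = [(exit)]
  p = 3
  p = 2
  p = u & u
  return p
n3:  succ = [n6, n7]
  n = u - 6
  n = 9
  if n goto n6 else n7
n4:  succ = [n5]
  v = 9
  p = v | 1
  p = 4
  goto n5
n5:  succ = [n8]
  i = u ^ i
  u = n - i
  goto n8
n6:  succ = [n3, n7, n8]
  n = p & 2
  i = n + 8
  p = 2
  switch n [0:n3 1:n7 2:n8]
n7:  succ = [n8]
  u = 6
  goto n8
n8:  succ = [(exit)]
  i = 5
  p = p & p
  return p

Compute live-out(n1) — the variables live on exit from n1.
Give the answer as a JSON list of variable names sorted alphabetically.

Answer: ["i", "n", "p", "u"]

Analysis:
def/use:
  n0: {i,u} / ∅
  n1: {n,p} / ∅
  n2: {p} / {u}
  n3: {n} / {u}
  n4: {p,v} / ∅
  n5: {i,u} / {i,n,u}
  n6: {i,n,p} / {p}
  n7: {u} / ∅
  n8: {i,p} / {p}

Liveness:
  n0 li=∅ lo={i,u}
  n1 li={i,u} lo={i,n,p,u}
  n2 li={u} lo=∅
  n3 li={p,u} lo={p,u}
  n4 li={i,n,u} lo={i,n,p,u}
  n5 li={i,n,p,u} lo={p}
  n6 li={p,u} lo={p,u}
  n7 li={p} lo={p}
  n8 li={p} lo=∅

live-out(n1) = ["i", "n", "p", "u"]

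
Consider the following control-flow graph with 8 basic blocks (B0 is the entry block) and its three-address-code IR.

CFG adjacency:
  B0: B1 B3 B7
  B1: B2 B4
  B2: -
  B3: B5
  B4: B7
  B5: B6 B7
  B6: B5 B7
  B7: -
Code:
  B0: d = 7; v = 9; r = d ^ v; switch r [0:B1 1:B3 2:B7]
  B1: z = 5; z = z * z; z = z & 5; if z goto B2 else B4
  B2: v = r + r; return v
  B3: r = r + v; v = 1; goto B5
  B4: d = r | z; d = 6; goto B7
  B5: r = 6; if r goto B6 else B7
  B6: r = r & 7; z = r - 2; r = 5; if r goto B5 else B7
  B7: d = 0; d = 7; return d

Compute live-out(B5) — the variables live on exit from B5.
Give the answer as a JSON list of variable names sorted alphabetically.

Block summaries:
  B0: {d,r,v} / ∅
  B1: {z} / ∅
  B2: {v} / {r}
  B3: {r,v} / {r,v}
  B4: {d} / {r,z}
  B5: {r} / ∅
  B6: {r,z} / {r}
  B7: {d} / ∅

Liveness:
  B0: in=∅ out={r,v}
  B1: in={r} out={r,z}
  B2: in={r} out=∅
  B3: in={r,v} out=∅
  B4: in={r,z} out=∅
  B5: in=∅ out={r}
  B6: in={r} out=∅
  B7: in=∅ out=∅

live-out(B5) = ["r"]

Answer: ["r"]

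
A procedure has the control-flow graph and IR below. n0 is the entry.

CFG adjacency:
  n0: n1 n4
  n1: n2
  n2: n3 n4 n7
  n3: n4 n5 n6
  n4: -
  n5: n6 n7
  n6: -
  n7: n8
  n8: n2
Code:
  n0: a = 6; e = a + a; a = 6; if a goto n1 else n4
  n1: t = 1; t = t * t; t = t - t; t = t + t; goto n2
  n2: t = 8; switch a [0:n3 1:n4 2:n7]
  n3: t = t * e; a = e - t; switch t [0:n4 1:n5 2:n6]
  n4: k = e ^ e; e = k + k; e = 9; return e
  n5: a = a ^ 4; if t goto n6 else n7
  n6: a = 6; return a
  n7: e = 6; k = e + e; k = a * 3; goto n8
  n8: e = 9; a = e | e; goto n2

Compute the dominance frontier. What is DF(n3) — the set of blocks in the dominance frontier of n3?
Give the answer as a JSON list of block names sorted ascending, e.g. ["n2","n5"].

idom tree: n1←n0 n2←n1 n3←n2 n4←n0 n5←n3 n6←n3 n7←n2 n8←n7
Dom at joins:
  n2: preds {n1,n8}: {n0,n1} ∩ {n0,n1,n2,n7,n8} = {n0,n1}; idom=n1
  n4: preds {n0,n2,n3}: {n0} ∩ {n0,n1,n2} ∩ {n0,n1,n2,n3} = {n0}; idom=n0
  n6: preds {n3,n5}: {n0,n1,n2,n3} ∩ {n0,n1,n2,n3,n5} = {n0,n1,n2,n3}; idom=n3
  n7: preds {n2,n5}: {n0,n1,n2} ∩ {n0,n1,n2,n3,n5} = {n0,n1,n2}; idom=n2

Frontier:
  join n2 pred n1: · stop@n1
  join n2 pred n8: n8→n7→n2 stop@n1
  join n4 pred n0: · stop@n0
  join n4 pred n2: n2→n1 stop@n0
  join n4 pred n3: n3→n2→n1 stop@n0
  join n6 pred n3: · stop@n3
  join n6 pred n5: n5 stop@n3
  join n7 pred n2: · stop@n2
  join n7 pred n5: n5→n3 stop@n2
  n0 → ∅
  n1 → {n4}
  n2 → {n2,n4}
  n3 → {n4,n7}
  n4 → ∅
  n5 → {n6,n7}
  n6 → ∅
  n7 → {n2}
  n8 → {n2}

DF(n3) = ["n4", "n7"]

Answer: ["n4", "n7"]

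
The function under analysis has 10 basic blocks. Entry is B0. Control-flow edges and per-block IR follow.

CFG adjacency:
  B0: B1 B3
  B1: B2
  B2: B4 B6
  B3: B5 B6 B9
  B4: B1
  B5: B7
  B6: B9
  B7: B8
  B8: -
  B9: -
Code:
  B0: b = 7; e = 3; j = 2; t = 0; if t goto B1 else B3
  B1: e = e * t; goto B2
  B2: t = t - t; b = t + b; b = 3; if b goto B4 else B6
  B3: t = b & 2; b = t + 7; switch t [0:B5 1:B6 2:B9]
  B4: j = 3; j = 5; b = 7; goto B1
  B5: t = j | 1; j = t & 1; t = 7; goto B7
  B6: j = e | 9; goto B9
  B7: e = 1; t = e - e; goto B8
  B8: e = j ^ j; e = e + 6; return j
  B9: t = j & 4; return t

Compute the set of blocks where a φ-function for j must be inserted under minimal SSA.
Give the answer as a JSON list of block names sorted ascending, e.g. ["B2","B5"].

idom tree: B1←B0 B2←B1 B3←B0 B4←B2 B5←B3 B6←B0 B7←B5 B8←B7 B9←B0
Dom at joins:
  B1: preds {B0,B4}: {B0} ∩ {B0,B1,B2,B4} = {B0}; idom=B0
  B6: preds {B2,B3}: {B0,B1,B2} ∩ {B0,B3} = {B0}; idom=B0
  B9: preds {B3,B6}: {B0,B3} ∩ {B0,B6} = {B0}; idom=B0

DF walk-up:
  join B1 pred B0: · stop@B0
  join B1 pred B4: B4→B2→B1 stop@B0
  join B6 pred B2: B2→B1 stop@B0
  join B6 pred B3: B3 stop@B0
  join B9 pred B3: B3 stop@B0
  join B9 pred B6: B6 stop@B0
  DF(B0)=∅
  DF(B1)={B1,B6}
  DF(B2)={B1,B6}
  DF(B3)={B6,B9}
  DF(B4)={B1}
  DF(B5)=∅
  DF(B6)={B9}
  DF(B7)=∅
  DF(B8)=∅
  DF(B9)=∅

φ for j: defs {B0,B4,B5,B6}
  DF⁺ = {B1,B6,B9}

Answer: ["B1", "B6", "B9"]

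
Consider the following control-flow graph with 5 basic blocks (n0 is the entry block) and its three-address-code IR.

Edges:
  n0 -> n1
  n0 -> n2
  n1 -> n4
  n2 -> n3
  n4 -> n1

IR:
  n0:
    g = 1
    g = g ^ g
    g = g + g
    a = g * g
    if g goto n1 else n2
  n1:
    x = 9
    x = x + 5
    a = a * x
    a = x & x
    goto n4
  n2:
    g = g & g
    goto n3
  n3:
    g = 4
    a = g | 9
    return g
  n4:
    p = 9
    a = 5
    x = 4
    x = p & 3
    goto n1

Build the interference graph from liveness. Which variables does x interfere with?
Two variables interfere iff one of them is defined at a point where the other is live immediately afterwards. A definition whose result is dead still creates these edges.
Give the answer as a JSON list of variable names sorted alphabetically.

Answer: ["a", "p"]

Analysis:
def/use:
  n0: {a,g} / ∅
  n1: {a,x} / {a}
  n2: {g} / {g}
  n3: {a,g} / ∅
  n4: {a,p,x} / ∅

Backward fixpoint:
  n0 li=∅ lo={a,g}
  n1 li={a} lo=∅
  n2 li={g} lo=∅
  n3 li=∅ lo=∅
  n4 li=∅ lo={a}

Interfere edges:
  a↔{g,p,x}
  g↔{a}
  p↔{a,x}
  x↔{a,p}

N(x) = ["a", "p"]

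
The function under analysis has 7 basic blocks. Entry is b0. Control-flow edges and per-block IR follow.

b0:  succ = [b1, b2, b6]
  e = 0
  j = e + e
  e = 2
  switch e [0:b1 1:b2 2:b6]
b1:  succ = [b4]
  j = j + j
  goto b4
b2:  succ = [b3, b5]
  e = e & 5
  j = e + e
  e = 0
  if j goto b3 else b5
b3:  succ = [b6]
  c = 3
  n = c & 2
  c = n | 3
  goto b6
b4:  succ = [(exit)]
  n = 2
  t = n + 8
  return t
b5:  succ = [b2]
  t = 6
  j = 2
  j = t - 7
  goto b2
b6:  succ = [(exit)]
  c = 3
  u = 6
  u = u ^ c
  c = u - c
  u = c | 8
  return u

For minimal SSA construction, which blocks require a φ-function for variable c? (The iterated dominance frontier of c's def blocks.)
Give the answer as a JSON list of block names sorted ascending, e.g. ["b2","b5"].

Answer: ["b6"]

Working:
idom tree: b1←b0 b2←b0 b3←b2 b4←b1 b5←b2 b6←b0
Join-block Dom:
  b2: preds {b0,b5}: {b0} ∩ {b0,b2,b5} = {b0}; idom=b0
  b6: preds {b0,b3}: {b0} ∩ {b0,b2,b3} = {b0}; idom=b0

DF derivation:
  b2←b0: walk · to b0
  b2←b5: walk b5→b2 to b0
  b6←b0: walk · to b0
  b6←b3: walk b3→b2 to b0
  b0: DF=∅
  b1: DF=∅
  b2: DF={b2,b6}
  b3: DF={b6}
  b4: DF=∅
  b5: DF={b2}
  b6: DF=∅

φ for c: defs {b3,b6}
  DF⁺ = {b6}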